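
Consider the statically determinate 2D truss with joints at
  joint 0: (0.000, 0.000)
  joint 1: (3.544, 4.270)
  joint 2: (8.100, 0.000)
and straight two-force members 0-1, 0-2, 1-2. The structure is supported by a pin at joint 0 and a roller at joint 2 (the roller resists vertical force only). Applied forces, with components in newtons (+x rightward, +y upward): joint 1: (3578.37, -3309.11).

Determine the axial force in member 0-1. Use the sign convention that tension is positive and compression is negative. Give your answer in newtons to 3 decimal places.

N=3 nodes, M=3 members, R=3 reactions → 2N=6, M+R=6
member 0 (0-1): L=5.5491, (cx,cy)=(0.6387,0.7695)
member 1 (0-2): L=8.1000, (cx,cy)=(1.0000,0.0000)
member 2 (1-2): L=6.2442, (cx,cy)=(0.7296,-0.6838)
solve A·x = −loads:
  F[0-1] = +32.6230 N (tension)
  F[0-2] = +3557.5351 N (tension)
  F[1-2] = -4875.7597 N (compression)
  Rx@0 = -3578.3700 N
  Ry@0 = -25.1031 N
  Ry@2 = +3334.2131 N

32.623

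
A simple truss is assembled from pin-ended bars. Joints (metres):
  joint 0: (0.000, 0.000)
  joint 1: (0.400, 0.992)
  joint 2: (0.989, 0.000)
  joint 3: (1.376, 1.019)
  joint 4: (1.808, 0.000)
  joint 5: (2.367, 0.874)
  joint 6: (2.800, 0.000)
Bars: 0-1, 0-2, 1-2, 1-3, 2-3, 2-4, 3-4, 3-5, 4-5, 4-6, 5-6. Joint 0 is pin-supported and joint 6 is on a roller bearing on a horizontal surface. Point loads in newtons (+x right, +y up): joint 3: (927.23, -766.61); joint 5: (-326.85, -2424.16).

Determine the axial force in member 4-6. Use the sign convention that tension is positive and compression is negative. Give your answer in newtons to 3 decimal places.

N=7 nodes, M=11 members, R=3 reactions → 2N=14, M+R=14
member 0 (0-1): L=1.0696, (cx,cy)=(0.3740,0.9274)
member 1 (0-2): L=0.9890, (cx,cy)=(1.0000,0.0000)
member 2 (1-2): L=1.1537, (cx,cy)=(0.5105,-0.8599)
member 3 (1-3): L=0.9764, (cx,cy)=(0.9996,0.0277)
member 4 (2-3): L=1.0900, (cx,cy)=(0.3550,0.9349)
member 5 (2-4): L=0.8190, (cx,cy)=(1.0000,0.0000)
member 6 (3-4): L=1.1068, (cx,cy)=(0.3903,-0.9207)
member 7 (3-5): L=1.0016, (cx,cy)=(0.9895,-0.1448)
member 8 (4-5): L=1.0375, (cx,cy)=(0.5388,0.8424)
member 9 (4-6): L=0.9920, (cx,cy)=(1.0000,0.0000)
member 10 (5-6): L=0.9754, (cx,cy)=(0.4439,-0.8961)
solve A·x = −loads:
  F[0-1] = -570.7459 N (compression)
  F[0-2] = +813.8209 N (tension)
  F[1-2] = +598.9036 N (tension)
  F[1-3] = -519.4030 N (compression)
  F[2-3] = -550.8582 N (compression)
  F[2-4] = +1315.1619 N (tension)
  F[3-4] = +3.4478 N (tension)
  F[3-5] = -1660.8554 N (compression)
  F[4-5] = -3.7680 N (compression)
  F[4-6] = +1318.5378 N (tension)
  F[5-6] = -2970.1493 N (compression)
  Rx@0 = -600.3800 N
  Ry@0 = +529.3334 N
  Ry@6 = +2661.4366 N

1318.538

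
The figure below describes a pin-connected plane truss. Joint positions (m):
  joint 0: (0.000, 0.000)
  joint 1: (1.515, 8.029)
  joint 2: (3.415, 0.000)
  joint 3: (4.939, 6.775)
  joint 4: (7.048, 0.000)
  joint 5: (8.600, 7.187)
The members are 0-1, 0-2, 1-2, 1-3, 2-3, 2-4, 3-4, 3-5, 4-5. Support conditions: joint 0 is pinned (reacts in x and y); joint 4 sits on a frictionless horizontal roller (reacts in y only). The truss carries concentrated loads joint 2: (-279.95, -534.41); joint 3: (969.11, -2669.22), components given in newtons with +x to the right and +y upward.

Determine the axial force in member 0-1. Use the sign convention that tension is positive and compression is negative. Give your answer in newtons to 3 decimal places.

N=6 nodes, M=9 members, R=3 reactions → 2N=12, M+R=12
member 0 (0-1): L=8.1707, (cx,cy)=(0.1854,0.9827)
member 1 (0-2): L=3.4150, (cx,cy)=(1.0000,0.0000)
member 2 (1-2): L=8.2507, (cx,cy)=(0.2303,-0.9731)
member 3 (1-3): L=3.6464, (cx,cy)=(0.9390,-0.3439)
member 4 (2-3): L=6.9443, (cx,cy)=(0.2195,0.9756)
member 5 (2-4): L=3.6330, (cx,cy)=(1.0000,0.0000)
member 6 (3-4): L=7.0957, (cx,cy)=(0.2972,-0.9548)
member 7 (3-5): L=3.6841, (cx,cy)=(0.9937,0.1118)
member 8 (4-5): L=7.3527, (cx,cy)=(0.2111,0.9775)
solve A·x = −loads:
  F[0-1] = -145.1354 N (compression)
  F[0-2] = +716.0709 N (tension)
  F[1-2] = +171.5536 N (tension)
  F[1-3] = -70.7307 N (compression)
  F[2-3] = +376.6493 N (tension)
  F[2-4] = +952.8669 N (tension)
  F[3-4] = -3205.8923 N (compression)
  F[3-5] = -0.0000 N (compression)
  F[4-5] = +0.0000 N (tension)
  Rx@0 = -689.1600 N
  Ry@0 = +142.6187 N
  Ry@4 = +3061.0113 N

-145.135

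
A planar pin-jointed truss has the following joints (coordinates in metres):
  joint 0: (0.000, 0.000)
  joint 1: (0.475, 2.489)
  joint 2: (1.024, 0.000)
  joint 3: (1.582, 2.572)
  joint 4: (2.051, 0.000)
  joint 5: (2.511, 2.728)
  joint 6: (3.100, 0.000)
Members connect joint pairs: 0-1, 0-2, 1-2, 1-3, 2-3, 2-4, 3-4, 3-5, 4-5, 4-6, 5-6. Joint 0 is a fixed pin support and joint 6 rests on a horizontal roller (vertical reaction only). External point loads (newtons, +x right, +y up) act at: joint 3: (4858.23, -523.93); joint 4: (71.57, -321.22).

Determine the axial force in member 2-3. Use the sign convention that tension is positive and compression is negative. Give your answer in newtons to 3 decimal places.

3636.967

N=7 nodes, M=11 members, R=3 reactions → 2N=14, M+R=14
member 0 (0-1): L=2.5339, (cx,cy)=(0.1875,0.9823)
member 1 (0-2): L=1.0240, (cx,cy)=(1.0000,0.0000)
member 2 (1-2): L=2.5488, (cx,cy)=(0.2154,-0.9765)
member 3 (1-3): L=1.1101, (cx,cy)=(0.9972,0.0748)
member 4 (2-3): L=2.6318, (cx,cy)=(0.2120,0.9773)
member 5 (2-4): L=1.0270, (cx,cy)=(1.0000,0.0000)
member 6 (3-4): L=2.6144, (cx,cy)=(0.1794,-0.9838)
member 7 (3-5): L=0.9420, (cx,cy)=(0.9862,0.1656)
member 8 (4-5): L=2.7665, (cx,cy)=(0.1663,0.9861)
member 9 (4-6): L=1.0490, (cx,cy)=(1.0000,0.0000)
member 10 (5-6): L=2.7909, (cx,cy)=(0.2110,-0.9775)
solve A·x = −loads:
  F[0-1] = +3731.6620 N (tension)
  F[0-2] = +4230.2751 N (tension)
  F[1-2] = -3639.7153 N (compression)
  F[1-3] = +1487.6586 N (tension)
  F[2-3] = +3636.9666 N (tension)
  F[2-4] = +2675.1976 N (tension)
  F[3-4] = -4563.2118 N (compression)
  F[3-5] = -1810.0238 N (compression)
  F[4-5] = +4878.3158 N (tension)
  F[4-6] = +973.8926 N (tension)
  F[5-6] = -4614.5989 N (compression)
  Rx@0 = -4929.8000 N
  Ry@0 = -3665.5103 N
  Ry@6 = +4510.6603 N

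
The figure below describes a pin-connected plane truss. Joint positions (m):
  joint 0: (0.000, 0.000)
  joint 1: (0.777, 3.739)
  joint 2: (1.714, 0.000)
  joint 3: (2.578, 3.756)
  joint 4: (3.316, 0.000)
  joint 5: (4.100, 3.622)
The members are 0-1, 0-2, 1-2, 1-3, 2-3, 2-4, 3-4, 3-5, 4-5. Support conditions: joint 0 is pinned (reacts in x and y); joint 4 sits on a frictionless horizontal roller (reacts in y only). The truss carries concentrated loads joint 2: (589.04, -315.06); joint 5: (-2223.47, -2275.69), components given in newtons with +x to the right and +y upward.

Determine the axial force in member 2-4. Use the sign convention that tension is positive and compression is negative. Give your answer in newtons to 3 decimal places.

N=6 nodes, M=9 members, R=3 reactions → 2N=12, M+R=12
member 0 (0-1): L=3.8189, (cx,cy)=(0.2035,0.9791)
member 1 (0-2): L=1.7140, (cx,cy)=(1.0000,0.0000)
member 2 (1-2): L=3.8546, (cx,cy)=(0.2431,-0.9700)
member 3 (1-3): L=1.8011, (cx,cy)=(1.0000,0.0094)
member 4 (2-3): L=3.8541, (cx,cy)=(0.2242,0.9745)
member 5 (2-4): L=1.6020, (cx,cy)=(1.0000,0.0000)
member 6 (3-4): L=3.8278, (cx,cy)=(0.1928,-0.9812)
member 7 (3-5): L=1.5279, (cx,cy)=(0.9961,-0.0877)
member 8 (4-5): L=3.7059, (cx,cy)=(0.2116,0.9774)
solve A·x = −loads:
  F[0-1] = -2086.4639 N (compression)
  F[0-2] = -1209.9123 N (compression)
  F[1-2] = +2096.8987 N (tension)
  F[1-3] = -934.2839 N (compression)
  F[2-3] = -1763.8347 N (compression)
  F[2-4] = -893.8161 N (compression)
  F[3-4] = +1913.1966 N (tension)
  F[3-5] = -1705.0869 N (compression)
  F[4-5] = -2481.3949 N (compression)
  Rx@0 = +1634.4300 N
  Ry@0 = +2042.8207 N
  Ry@4 = +547.9293 N

-893.816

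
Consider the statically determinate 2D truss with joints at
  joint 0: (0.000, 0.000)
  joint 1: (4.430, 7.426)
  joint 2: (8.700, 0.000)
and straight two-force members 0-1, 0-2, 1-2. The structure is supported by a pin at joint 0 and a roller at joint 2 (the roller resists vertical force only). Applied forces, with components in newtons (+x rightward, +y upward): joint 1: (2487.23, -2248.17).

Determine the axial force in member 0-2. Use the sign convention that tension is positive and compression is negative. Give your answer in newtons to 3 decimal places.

N=3 nodes, M=3 members, R=3 reactions → 2N=6, M+R=6
member 0 (0-1): L=8.6470, (cx,cy)=(0.5123,0.8588)
member 1 (0-2): L=8.7000, (cx,cy)=(1.0000,0.0000)
member 2 (1-2): L=8.5661, (cx,cy)=(0.4985,-0.8669)
solve A·x = −loads:
  F[0-1] = +1187.2383 N (tension)
  F[0-2] = +1878.9874 N (tension)
  F[1-2] = -3769.4678 N (compression)
  Rx@0 = -2487.2300 N
  Ry@0 = -1019.5959 N
  Ry@2 = +3267.7659 N

1878.987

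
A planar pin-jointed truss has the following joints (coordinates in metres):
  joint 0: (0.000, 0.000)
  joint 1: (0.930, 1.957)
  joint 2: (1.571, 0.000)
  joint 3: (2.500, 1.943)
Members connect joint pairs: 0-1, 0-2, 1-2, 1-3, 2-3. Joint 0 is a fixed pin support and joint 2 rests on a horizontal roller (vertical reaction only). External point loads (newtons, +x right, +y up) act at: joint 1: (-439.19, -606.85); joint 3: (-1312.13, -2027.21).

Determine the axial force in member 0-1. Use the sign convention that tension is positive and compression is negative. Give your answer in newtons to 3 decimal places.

N=4 nodes, M=5 members, R=3 reactions → 2N=8, M+R=8
member 0 (0-1): L=2.1667, (cx,cy)=(0.4292,0.9032)
member 1 (0-2): L=1.5710, (cx,cy)=(1.0000,0.0000)
member 2 (1-2): L=2.0593, (cx,cy)=(0.3113,-0.9503)
member 3 (1-3): L=1.5701, (cx,cy)=(1.0000,-0.0089)
member 4 (2-3): L=2.1537, (cx,cy)=(0.4314,0.9022)
solve A·x = −loads:
  F[0-1] = -1349.3808 N (compression)
  F[0-2] = -1172.1430 N (compression)
  F[1-2] = +647.1043 N (tension)
  F[1-3] = -341.4249 N (compression)
  F[2-3] = -2250.3839 N (compression)
  Rx@0 = +1751.3200 N
  Ry@0 = +1218.7627 N
  Ry@2 = +1415.2973 N

-1349.381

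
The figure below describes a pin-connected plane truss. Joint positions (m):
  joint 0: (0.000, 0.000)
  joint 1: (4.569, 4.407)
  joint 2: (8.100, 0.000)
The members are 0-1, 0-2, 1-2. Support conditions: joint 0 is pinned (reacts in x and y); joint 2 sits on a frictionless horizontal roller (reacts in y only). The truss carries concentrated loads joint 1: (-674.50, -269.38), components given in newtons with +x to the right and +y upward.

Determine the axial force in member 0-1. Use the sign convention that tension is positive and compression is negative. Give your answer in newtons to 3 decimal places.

N=3 nodes, M=3 members, R=3 reactions → 2N=6, M+R=6
member 0 (0-1): L=6.3480, (cx,cy)=(0.7198,0.6942)
member 1 (0-2): L=8.1000, (cx,cy)=(1.0000,0.0000)
member 2 (1-2): L=5.6471, (cx,cy)=(0.6253,-0.7804)
solve A·x = −loads:
  F[0-1] = -697.7608 N (compression)
  F[0-2] = -172.2856 N (compression)
  F[1-2] = +275.5345 N (tension)
  Rx@0 = +674.5000 N
  Ry@0 = +484.4077 N
  Ry@2 = -215.0277 N

-697.761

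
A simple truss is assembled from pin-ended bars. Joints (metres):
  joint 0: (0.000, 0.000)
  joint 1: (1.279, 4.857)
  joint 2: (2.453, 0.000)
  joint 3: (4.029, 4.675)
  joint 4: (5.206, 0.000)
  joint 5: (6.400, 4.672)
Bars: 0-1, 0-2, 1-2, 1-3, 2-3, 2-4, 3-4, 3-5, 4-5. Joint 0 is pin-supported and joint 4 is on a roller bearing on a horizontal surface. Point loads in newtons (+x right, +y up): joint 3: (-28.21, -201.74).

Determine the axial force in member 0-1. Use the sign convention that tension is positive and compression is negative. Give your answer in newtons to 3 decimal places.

N=6 nodes, M=9 members, R=3 reactions → 2N=12, M+R=12
member 0 (0-1): L=5.0226, (cx,cy)=(0.2547,0.9670)
member 1 (0-2): L=2.4530, (cx,cy)=(1.0000,0.0000)
member 2 (1-2): L=4.9969, (cx,cy)=(0.2349,-0.9720)
member 3 (1-3): L=2.7560, (cx,cy)=(0.9978,-0.0660)
member 4 (2-3): L=4.9335, (cx,cy)=(0.3194,0.9476)
member 5 (2-4): L=2.7530, (cx,cy)=(1.0000,0.0000)
member 6 (3-4): L=4.8209, (cx,cy)=(0.2441,-0.9697)
member 7 (3-5): L=2.3710, (cx,cy)=(1.0000,-0.0013)
member 8 (4-5): L=4.8222, (cx,cy)=(0.2476,0.9689)
solve A·x = −loads:
  F[0-1] = -73.3616 N (compression)
  F[0-2] = -9.5285 N (compression)
  F[1-2] = +75.4653 N (tension)
  F[1-3] = -36.4915 N (compression)
  F[2-3] = -77.4088 N (compression)
  F[2-4] = +32.9300 N (tension)
  F[3-4] = -134.8785 N (compression)
  F[3-5] = -0.0000 N (tension)
  F[4-5] = +0.0000 N (tension)
  Rx@0 = +28.2100 N
  Ry@0 = +70.9431 N
  Ry@4 = +130.7969 N

-73.362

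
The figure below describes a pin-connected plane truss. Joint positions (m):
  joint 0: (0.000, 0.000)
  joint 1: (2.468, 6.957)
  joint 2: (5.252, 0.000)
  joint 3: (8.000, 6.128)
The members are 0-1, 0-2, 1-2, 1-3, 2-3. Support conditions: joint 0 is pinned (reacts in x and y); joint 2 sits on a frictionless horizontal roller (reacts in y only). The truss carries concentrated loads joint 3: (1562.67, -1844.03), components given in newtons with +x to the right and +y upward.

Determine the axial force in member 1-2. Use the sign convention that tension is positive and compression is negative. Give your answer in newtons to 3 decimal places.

N=4 nodes, M=5 members, R=3 reactions → 2N=8, M+R=8
member 0 (0-1): L=7.3818, (cx,cy)=(0.3343,0.9425)
member 1 (0-2): L=5.2520, (cx,cy)=(1.0000,0.0000)
member 2 (1-2): L=7.4934, (cx,cy)=(0.3715,-0.9284)
member 3 (1-3): L=5.5938, (cx,cy)=(0.9890,-0.1482)
member 4 (2-3): L=6.7159, (cx,cy)=(0.4092,0.9125)
solve A·x = −loads:
  F[0-1] = +2958.4086 N (tension)
  F[0-2] = +573.5672 N (tension)
  F[1-2] = -3364.5374 N (compression)
  F[1-3] = +2264.1271 N (tension)
  F[2-3] = -1653.2146 N (compression)
  Rx@0 = -1562.6700 N
  Ry@0 = -2788.1638 N
  Ry@2 = +4632.1938 N

-3364.537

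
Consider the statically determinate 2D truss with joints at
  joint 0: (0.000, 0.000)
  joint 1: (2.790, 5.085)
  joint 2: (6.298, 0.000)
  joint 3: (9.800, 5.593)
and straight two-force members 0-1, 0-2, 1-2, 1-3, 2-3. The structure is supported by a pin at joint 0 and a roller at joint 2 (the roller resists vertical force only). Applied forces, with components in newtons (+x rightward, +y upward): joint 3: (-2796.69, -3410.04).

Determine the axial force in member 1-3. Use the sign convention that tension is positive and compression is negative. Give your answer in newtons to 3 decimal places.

-694.789

N=4 nodes, M=5 members, R=3 reactions → 2N=8, M+R=8
member 0 (0-1): L=5.8001, (cx,cy)=(0.4810,0.8767)
member 1 (0-2): L=6.2980, (cx,cy)=(1.0000,0.0000)
member 2 (1-2): L=6.1776, (cx,cy)=(0.5679,-0.8231)
member 3 (1-3): L=7.0284, (cx,cy)=(0.9974,0.0723)
member 4 (2-3): L=6.5989, (cx,cy)=(0.5307,0.8476)
solve A·x = −loads:
  F[0-1] = -670.0946 N (compression)
  F[0-2] = -2474.3578 N (compression)
  F[1-2] = +652.7022 N (tension)
  F[1-3] = -694.7890 N (compression)
  F[2-3] = -3964.0929 N (compression)
  Rx@0 = +2796.6900 N
  Ry@0 = +587.4765 N
  Ry@2 = +2822.5635 N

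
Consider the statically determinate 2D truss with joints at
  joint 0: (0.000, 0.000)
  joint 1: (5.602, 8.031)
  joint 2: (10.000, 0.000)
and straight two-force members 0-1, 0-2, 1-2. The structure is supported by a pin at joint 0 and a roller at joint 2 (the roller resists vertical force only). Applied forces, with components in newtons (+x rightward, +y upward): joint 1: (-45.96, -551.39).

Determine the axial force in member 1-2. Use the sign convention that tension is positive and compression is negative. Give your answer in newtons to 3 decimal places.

-310.091

N=3 nodes, M=3 members, R=3 reactions → 2N=6, M+R=6
member 0 (0-1): L=9.7918, (cx,cy)=(0.5721,0.8202)
member 1 (0-2): L=10.0000, (cx,cy)=(1.0000,0.0000)
member 2 (1-2): L=9.1564, (cx,cy)=(0.4803,-0.8771)
solve A·x = −loads:
  F[0-1] = -340.6730 N (compression)
  F[0-2] = +148.9429 N (tension)
  F[1-2] = -310.0905 N (compression)
  Rx@0 = +45.9600 N
  Ry@0 = +279.4118 N
  Ry@2 = +271.9782 N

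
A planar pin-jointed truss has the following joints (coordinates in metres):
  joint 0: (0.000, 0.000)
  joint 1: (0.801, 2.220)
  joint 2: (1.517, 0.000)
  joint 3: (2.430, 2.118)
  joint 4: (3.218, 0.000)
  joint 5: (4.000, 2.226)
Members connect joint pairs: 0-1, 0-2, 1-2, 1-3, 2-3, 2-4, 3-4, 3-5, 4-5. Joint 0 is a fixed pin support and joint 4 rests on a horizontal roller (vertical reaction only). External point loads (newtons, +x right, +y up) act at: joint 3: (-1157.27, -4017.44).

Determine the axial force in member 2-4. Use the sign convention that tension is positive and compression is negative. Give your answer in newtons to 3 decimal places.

N=6 nodes, M=9 members, R=3 reactions → 2N=12, M+R=12
member 0 (0-1): L=2.3601, (cx,cy)=(0.3394,0.9406)
member 1 (0-2): L=1.5170, (cx,cy)=(1.0000,0.0000)
member 2 (1-2): L=2.3326, (cx,cy)=(0.3070,-0.9517)
member 3 (1-3): L=1.6322, (cx,cy)=(0.9980,-0.0625)
member 4 (2-3): L=2.3064, (cx,cy)=(0.3959,0.9183)
member 5 (2-4): L=1.7010, (cx,cy)=(1.0000,0.0000)
member 6 (3-4): L=2.2598, (cx,cy)=(0.3487,-0.9372)
member 7 (3-5): L=1.5737, (cx,cy)=(0.9976,0.0686)
member 8 (4-5): L=2.3594, (cx,cy)=(0.3314,0.9435)
solve A·x = −loads:
  F[0-1] = -1855.5844 N (compression)
  F[0-2] = -527.4947 N (compression)
  F[1-2] = +1914.0682 N (tension)
  F[1-3] = -1219.6876 N (compression)
  F[2-3] = -1983.7089 N (compression)
  F[2-4] = +845.2939 N (tension)
  F[3-4] = -2424.1462 N (compression)
  F[3-5] = +0.0000 N (tension)
  F[4-5] = -0.0000 N (compression)
  Rx@0 = +1157.2700 N
  Ry@0 = +1745.4446 N
  Ry@4 = +2271.9954 N

845.294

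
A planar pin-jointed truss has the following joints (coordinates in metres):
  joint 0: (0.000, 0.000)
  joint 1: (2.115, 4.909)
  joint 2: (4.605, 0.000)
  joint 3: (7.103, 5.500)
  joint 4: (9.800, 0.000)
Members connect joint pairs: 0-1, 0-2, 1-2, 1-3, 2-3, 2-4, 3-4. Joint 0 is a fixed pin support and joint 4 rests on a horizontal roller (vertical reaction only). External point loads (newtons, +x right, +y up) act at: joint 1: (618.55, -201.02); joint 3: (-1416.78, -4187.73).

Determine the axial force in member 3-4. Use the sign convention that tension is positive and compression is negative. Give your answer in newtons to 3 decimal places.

N=5 nodes, M=7 members, R=3 reactions → 2N=10, M+R=10
member 0 (0-1): L=5.3452, (cx,cy)=(0.3957,0.9184)
member 1 (0-2): L=4.6050, (cx,cy)=(1.0000,0.0000)
member 2 (1-2): L=5.5044, (cx,cy)=(0.4524,-0.8918)
member 3 (1-3): L=5.0229, (cx,cy)=(0.9931,0.1177)
member 4 (2-3): L=6.0407, (cx,cy)=(0.4135,0.9105)
member 5 (2-4): L=5.1950, (cx,cy)=(1.0000,0.0000)
member 6 (3-4): L=6.1257, (cx,cy)=(0.4403,-0.8979)
solve A·x = −loads:
  F[0-1] = -1954.9520 N (compression)
  F[0-2] = -24.6951 N (compression)
  F[1-2] = +1511.9512 N (tension)
  F[1-3] = -2090.5612 N (compression)
  F[2-3] = -1480.9670 N (compression)
  F[2-4] = +1271.6818 N (tension)
  F[3-4] = -2888.3577 N (compression)
  Rx@0 = +798.2300 N
  Ry@0 = +1795.4056 N
  Ry@4 = +2593.3444 N

-2888.358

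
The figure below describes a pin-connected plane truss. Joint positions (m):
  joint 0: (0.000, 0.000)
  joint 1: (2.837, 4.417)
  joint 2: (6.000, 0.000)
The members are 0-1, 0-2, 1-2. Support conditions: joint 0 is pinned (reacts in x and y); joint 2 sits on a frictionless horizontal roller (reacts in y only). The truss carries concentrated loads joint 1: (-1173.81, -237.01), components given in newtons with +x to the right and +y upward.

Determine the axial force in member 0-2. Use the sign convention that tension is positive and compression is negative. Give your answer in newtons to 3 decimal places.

-538.543

N=3 nodes, M=3 members, R=3 reactions → 2N=6, M+R=6
member 0 (0-1): L=5.2496, (cx,cy)=(0.5404,0.8414)
member 1 (0-2): L=6.0000, (cx,cy)=(1.0000,0.0000)
member 2 (1-2): L=5.4327, (cx,cy)=(0.5822,-0.8130)
solve A·x = −loads:
  F[0-1] = -1175.5044 N (compression)
  F[0-2] = -538.5432 N (compression)
  F[1-2] = +924.9937 N (tension)
  Rx@0 = +1173.8100 N
  Ry@0 = +989.0636 N
  Ry@2 = -752.0536 N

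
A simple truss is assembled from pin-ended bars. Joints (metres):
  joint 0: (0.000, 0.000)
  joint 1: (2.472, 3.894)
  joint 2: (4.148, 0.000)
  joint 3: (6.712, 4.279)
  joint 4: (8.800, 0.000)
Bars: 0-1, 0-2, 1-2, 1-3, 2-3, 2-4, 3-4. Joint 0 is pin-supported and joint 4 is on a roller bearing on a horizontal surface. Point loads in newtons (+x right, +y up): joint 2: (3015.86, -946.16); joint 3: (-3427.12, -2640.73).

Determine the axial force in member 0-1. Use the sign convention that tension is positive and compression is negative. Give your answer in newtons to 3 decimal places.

-3308.480

N=5 nodes, M=7 members, R=3 reactions → 2N=10, M+R=10
member 0 (0-1): L=4.6124, (cx,cy)=(0.5359,0.8443)
member 1 (0-2): L=4.1480, (cx,cy)=(1.0000,0.0000)
member 2 (1-2): L=4.2394, (cx,cy)=(0.3953,-0.9185)
member 3 (1-3): L=4.2574, (cx,cy)=(0.9959,0.0904)
member 4 (2-3): L=4.9884, (cx,cy)=(0.5140,0.8578)
member 5 (2-4): L=4.6520, (cx,cy)=(1.0000,0.0000)
member 6 (3-4): L=4.7613, (cx,cy)=(0.4385,-0.8987)
solve A·x = −loads:
  F[0-1] = -3308.4800 N (compression)
  F[0-2] = +1361.9175 N (tension)
  F[1-2] = +2757.8474 N (tension)
  F[1-3] = -2875.2515 N (compression)
  F[2-3] = -1850.1147 N (compression)
  F[2-4] = +387.2999 N (tension)
  F[3-4] = -883.1585 N (compression)
  Rx@0 = +411.2600 N
  Ry@0 = +2793.1849 N
  Ry@4 = +793.7051 N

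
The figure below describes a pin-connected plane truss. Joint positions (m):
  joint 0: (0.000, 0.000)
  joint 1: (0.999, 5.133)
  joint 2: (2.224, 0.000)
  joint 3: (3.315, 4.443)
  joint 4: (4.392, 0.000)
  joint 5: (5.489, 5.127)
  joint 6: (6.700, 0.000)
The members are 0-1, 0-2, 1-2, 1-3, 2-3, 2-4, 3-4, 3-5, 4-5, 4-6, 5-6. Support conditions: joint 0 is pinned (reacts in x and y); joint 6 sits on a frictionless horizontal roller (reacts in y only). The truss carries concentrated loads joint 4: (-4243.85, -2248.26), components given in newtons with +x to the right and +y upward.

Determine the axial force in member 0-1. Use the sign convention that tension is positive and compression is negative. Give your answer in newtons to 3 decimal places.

N=7 nodes, M=11 members, R=3 reactions → 2N=14, M+R=14
member 0 (0-1): L=5.2293, (cx,cy)=(0.1910,0.9816)
member 1 (0-2): L=2.2240, (cx,cy)=(1.0000,0.0000)
member 2 (1-2): L=5.2772, (cx,cy)=(0.2321,-0.9727)
member 3 (1-3): L=2.4166, (cx,cy)=(0.9584,-0.2855)
member 4 (2-3): L=4.5750, (cx,cy)=(0.2385,0.9711)
member 5 (2-4): L=2.1680, (cx,cy)=(1.0000,0.0000)
member 6 (3-4): L=4.5717, (cx,cy)=(0.2356,-0.9719)
member 7 (3-5): L=2.2791, (cx,cy)=(0.9539,0.3001)
member 8 (4-5): L=5.2430, (cx,cy)=(0.2092,0.9779)
member 9 (4-6): L=2.3080, (cx,cy)=(1.0000,0.0000)
member 10 (5-6): L=5.2681, (cx,cy)=(0.2299,-0.9732)
solve A·x = −loads:
  F[0-1] = -789.0067 N (compression)
  F[0-2] = -4093.1193 N (compression)
  F[1-2] = +906.8723 N (tension)
  F[1-3] = -376.9370 N (compression)
  F[2-3] = -908.3050 N (compression)
  F[2-4] = -3666.0005 N (compression)
  F[3-4] = +566.6177 N (tension)
  F[3-5] = -745.7110 N (compression)
  F[4-5] = +1736.0139 N (tension)
  F[4-6] = +348.1087 N (tension)
  F[5-6] = -1514.3385 N (compression)
  Rx@0 = +4243.8500 N
  Ry@0 = +774.4752 N
  Ry@6 = +1473.7848 N

-789.007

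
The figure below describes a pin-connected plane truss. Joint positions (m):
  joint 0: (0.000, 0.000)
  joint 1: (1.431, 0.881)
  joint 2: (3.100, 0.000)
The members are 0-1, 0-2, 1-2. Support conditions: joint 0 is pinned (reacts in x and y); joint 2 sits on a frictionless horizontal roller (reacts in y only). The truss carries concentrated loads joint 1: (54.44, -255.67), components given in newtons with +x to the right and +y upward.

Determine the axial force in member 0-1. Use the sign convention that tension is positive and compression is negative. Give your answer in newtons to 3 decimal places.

-233.047

N=3 nodes, M=3 members, R=3 reactions → 2N=6, M+R=6
member 0 (0-1): L=1.6805, (cx,cy)=(0.8516,0.5243)
member 1 (0-2): L=3.1000, (cx,cy)=(1.0000,0.0000)
member 2 (1-2): L=1.8873, (cx,cy)=(0.8844,-0.4668)
solve A·x = −loads:
  F[0-1] = -233.0468 N (compression)
  F[0-2] = +252.8925 N (tension)
  F[1-2] = -285.9628 N (compression)
  Rx@0 = -54.4400 N
  Ry@0 = +122.1779 N
  Ry@2 = +133.4921 N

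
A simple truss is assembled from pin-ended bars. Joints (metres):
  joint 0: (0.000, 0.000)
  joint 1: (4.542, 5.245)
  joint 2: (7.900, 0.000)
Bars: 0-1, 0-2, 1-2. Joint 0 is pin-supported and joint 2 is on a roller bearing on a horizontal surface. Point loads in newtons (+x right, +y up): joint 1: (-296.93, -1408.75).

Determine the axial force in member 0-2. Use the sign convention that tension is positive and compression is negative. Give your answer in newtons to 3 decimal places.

N=3 nodes, M=3 members, R=3 reactions → 2N=6, M+R=6
member 0 (0-1): L=6.9383, (cx,cy)=(0.6546,0.7560)
member 1 (0-2): L=7.9000, (cx,cy)=(1.0000,0.0000)
member 2 (1-2): L=6.2279, (cx,cy)=(0.5392,-0.8422)
solve A·x = −loads:
  F[0-1] = -1052.9086 N (compression)
  F[0-2] = +392.3342 N (tension)
  F[1-2] = -727.6358 N (compression)
  Rx@0 = +296.9300 N
  Ry@0 = +795.9469 N
  Ry@2 = +612.8031 N

392.334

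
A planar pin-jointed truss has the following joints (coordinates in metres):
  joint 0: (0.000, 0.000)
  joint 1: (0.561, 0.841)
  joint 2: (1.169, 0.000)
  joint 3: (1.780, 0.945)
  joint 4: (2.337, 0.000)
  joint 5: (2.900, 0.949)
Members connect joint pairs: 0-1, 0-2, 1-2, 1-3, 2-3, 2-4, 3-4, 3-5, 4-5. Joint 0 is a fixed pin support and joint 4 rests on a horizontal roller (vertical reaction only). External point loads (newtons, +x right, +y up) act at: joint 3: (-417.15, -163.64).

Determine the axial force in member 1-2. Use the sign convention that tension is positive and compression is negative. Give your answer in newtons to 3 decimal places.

N=6 nodes, M=9 members, R=3 reactions → 2N=12, M+R=12
member 0 (0-1): L=1.0109, (cx,cy)=(0.5549,0.8319)
member 1 (0-2): L=1.1690, (cx,cy)=(1.0000,0.0000)
member 2 (1-2): L=1.0378, (cx,cy)=(0.5859,-0.8104)
member 3 (1-3): L=1.2234, (cx,cy)=(0.9964,0.0850)
member 4 (2-3): L=1.1253, (cx,cy)=(0.5430,0.8398)
member 5 (2-4): L=1.1680, (cx,cy)=(1.0000,0.0000)
member 6 (3-4): L=1.0969, (cx,cy)=(0.5078,-0.8615)
member 7 (3-5): L=1.1200, (cx,cy)=(1.0000,0.0036)
member 8 (4-5): L=1.1034, (cx,cy)=(0.5102,0.8600)
solve A·x = −loads:
  F[0-1] = -249.6491 N (compression)
  F[0-2] = -278.6126 N (compression)
  F[1-2] = +227.6462 N (tension)
  F[1-3] = -272.8979 N (compression)
  F[2-3] = -219.6868 N (compression)
  F[2-4] = -25.9595 N (compression)
  F[3-4] = +51.1238 N (tension)
  F[3-5] = -0.0000 N (compression)
  F[4-5] = -0.0000 N (compression)
  Rx@0 = +417.1500 N
  Ry@0 = +207.6826 N
  Ry@4 = -44.0426 N

227.646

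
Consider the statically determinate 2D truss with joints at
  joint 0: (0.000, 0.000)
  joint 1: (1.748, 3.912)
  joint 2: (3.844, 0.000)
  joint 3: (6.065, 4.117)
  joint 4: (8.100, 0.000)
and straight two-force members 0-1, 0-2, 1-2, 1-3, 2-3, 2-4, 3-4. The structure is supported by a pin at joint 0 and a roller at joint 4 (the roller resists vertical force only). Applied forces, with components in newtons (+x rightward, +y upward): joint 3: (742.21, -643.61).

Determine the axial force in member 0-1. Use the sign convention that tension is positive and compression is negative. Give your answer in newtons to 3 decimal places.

N=5 nodes, M=7 members, R=3 reactions → 2N=10, M+R=10
member 0 (0-1): L=4.2848, (cx,cy)=(0.4080,0.9130)
member 1 (0-2): L=3.8440, (cx,cy)=(1.0000,0.0000)
member 2 (1-2): L=4.4381, (cx,cy)=(0.4723,-0.8815)
member 3 (1-3): L=4.3219, (cx,cy)=(0.9989,0.0474)
member 4 (2-3): L=4.6779, (cx,cy)=(0.4748,0.8801)
member 5 (2-4): L=4.2560, (cx,cy)=(1.0000,0.0000)
member 6 (3-4): L=4.5925, (cx,cy)=(0.4431,-0.8965)
solve A·x = −loads:
  F[0-1] = +236.0864 N (tension)
  F[0-2] = +645.8970 N (tension)
  F[1-2] = -233.4089 N (compression)
  F[1-3] = +206.7781 N (tension)
  F[2-3] = +233.7677 N (tension)
  F[2-4] = +424.6745 N (tension)
  F[3-4] = -958.3838 N (compression)
  Rx@0 = -742.2100 N
  Ry@0 = -215.5472 N
  Ry@4 = +859.1572 N

236.086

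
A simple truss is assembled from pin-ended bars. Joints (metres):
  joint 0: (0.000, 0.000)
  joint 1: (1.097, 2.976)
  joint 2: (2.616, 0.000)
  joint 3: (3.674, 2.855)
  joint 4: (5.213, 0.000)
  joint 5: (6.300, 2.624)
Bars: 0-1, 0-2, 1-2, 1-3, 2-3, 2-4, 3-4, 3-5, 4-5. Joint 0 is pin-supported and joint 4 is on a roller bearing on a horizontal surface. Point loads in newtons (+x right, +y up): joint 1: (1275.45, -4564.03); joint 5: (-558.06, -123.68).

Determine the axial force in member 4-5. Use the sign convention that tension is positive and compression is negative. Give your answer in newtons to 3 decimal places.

N=6 nodes, M=9 members, R=3 reactions → 2N=12, M+R=12
member 0 (0-1): L=3.1717, (cx,cy)=(0.3459,0.9383)
member 1 (0-2): L=2.6160, (cx,cy)=(1.0000,0.0000)
member 2 (1-2): L=3.3412, (cx,cy)=(0.4546,-0.8907)
member 3 (1-3): L=2.5798, (cx,cy)=(0.9989,-0.0469)
member 4 (2-3): L=3.0447, (cx,cy)=(0.3475,0.9377)
member 5 (2-4): L=2.5970, (cx,cy)=(1.0000,0.0000)
member 6 (3-4): L=3.2434, (cx,cy)=(0.4745,-0.8803)
member 7 (3-5): L=2.6361, (cx,cy)=(0.9962,-0.0876)
member 8 (4-5): L=2.8402, (cx,cy)=(0.3827,0.9239)
solve A·x = −loads:
  F[0-1] = -3336.4963 N (compression)
  F[0-2] = +1871.3709 N (tension)
  F[1-2] = -1517.6797 N (compression)
  F[1-3] = -1741.3789 N (compression)
  F[2-3] = +1441.6081 N (tension)
  F[2-4] = +680.4646 N (tension)
  F[3-4] = -1579.5831 N (compression)
  F[3-5] = -490.8940 N (compression)
  F[4-5] = -180.4331 N (compression)
  Rx@0 = -717.3900 N
  Ry@0 = +3130.5808 N
  Ry@4 = +1557.1292 N

-180.433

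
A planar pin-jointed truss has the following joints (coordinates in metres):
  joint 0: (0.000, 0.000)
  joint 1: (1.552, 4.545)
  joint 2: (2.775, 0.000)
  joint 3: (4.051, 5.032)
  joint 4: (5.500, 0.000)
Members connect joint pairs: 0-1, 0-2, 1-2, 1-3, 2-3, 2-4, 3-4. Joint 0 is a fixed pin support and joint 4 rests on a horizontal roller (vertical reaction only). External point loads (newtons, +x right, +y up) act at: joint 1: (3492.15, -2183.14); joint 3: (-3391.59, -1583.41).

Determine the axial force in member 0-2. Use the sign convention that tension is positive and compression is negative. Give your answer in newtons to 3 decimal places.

852.303

N=5 nodes, M=7 members, R=3 reactions → 2N=10, M+R=10
member 0 (0-1): L=4.8027, (cx,cy)=(0.3232,0.9463)
member 1 (0-2): L=2.7750, (cx,cy)=(1.0000,0.0000)
member 2 (1-2): L=4.7067, (cx,cy)=(0.2598,-0.9657)
member 3 (1-3): L=2.5460, (cx,cy)=(0.9815,0.1913)
member 4 (2-3): L=5.1913, (cx,cy)=(0.2458,0.9693)
member 5 (2-4): L=2.7250, (cx,cy)=(1.0000,0.0000)
member 6 (3-4): L=5.2365, (cx,cy)=(0.2767,-0.9610)
solve A·x = −loads:
  F[0-1] = -2326.2772 N (compression)
  F[0-2] = +852.3033 N (tension)
  F[1-2] = -795.7547 N (compression)
  F[1-3] = -4113.0667 N (compression)
  F[2-3] = +792.7414 N (tension)
  F[2-4] = +450.6773 N (tension)
  F[3-4] = -1628.6809 N (compression)
  Rx@0 = -100.5600 N
  Ry@0 = +2201.4649 N
  Ry@4 = +1565.0851 N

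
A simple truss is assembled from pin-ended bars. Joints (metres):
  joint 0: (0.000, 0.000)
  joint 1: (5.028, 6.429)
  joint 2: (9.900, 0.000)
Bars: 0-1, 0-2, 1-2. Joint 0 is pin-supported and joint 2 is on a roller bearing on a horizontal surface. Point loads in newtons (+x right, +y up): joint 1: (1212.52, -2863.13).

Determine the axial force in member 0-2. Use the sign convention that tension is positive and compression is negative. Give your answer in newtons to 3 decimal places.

N=3 nodes, M=3 members, R=3 reactions → 2N=6, M+R=6
member 0 (0-1): L=8.1617, (cx,cy)=(0.6161,0.7877)
member 1 (0-2): L=9.9000, (cx,cy)=(1.0000,0.0000)
member 2 (1-2): L=8.0665, (cx,cy)=(0.6040,-0.7970)
solve A·x = −loads:
  F[0-1] = -789.1312 N (compression)
  F[0-2] = +1698.6647 N (tension)
  F[1-2] = -2812.4546 N (compression)
  Rx@0 = -1212.5200 N
  Ry@0 = +621.6039 N
  Ry@2 = +2241.5261 N

1698.665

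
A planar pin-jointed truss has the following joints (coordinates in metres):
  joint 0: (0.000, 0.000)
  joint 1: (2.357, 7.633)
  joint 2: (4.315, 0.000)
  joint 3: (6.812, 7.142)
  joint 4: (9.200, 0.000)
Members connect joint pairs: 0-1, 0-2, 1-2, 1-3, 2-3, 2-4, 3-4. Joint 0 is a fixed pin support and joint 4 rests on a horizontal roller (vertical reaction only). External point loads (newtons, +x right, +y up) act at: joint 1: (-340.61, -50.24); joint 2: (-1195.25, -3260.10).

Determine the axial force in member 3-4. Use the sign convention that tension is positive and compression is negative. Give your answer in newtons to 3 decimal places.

-1327.864

N=5 nodes, M=7 members, R=3 reactions → 2N=10, M+R=10
member 0 (0-1): L=7.9886, (cx,cy)=(0.2950,0.9555)
member 1 (0-2): L=4.3150, (cx,cy)=(1.0000,0.0000)
member 2 (1-2): L=7.8801, (cx,cy)=(0.2485,-0.9686)
member 3 (1-3): L=4.4820, (cx,cy)=(0.9940,-0.1095)
member 4 (2-3): L=7.5659, (cx,cy)=(0.3300,0.9440)
member 5 (2-4): L=4.8850, (cx,cy)=(1.0000,0.0000)
member 6 (3-4): L=7.5307, (cx,cy)=(0.3171,-0.9484)
solve A·x = −loads:
  F[0-1] = -2146.5637 N (compression)
  F[0-2] = -902.5282 N (compression)
  F[1-2] = +2159.9148 N (tension)
  F[1-3] = -834.4246 N (compression)
  F[2-3] = +1237.2461 N (tension)
  F[2-4] = +421.0710 N (tension)
  F[3-4] = -1327.8639 N (compression)
  Rx@0 = +1535.8600 N
  Ry@0 = +2051.0062 N
  Ry@4 = +1259.3338 N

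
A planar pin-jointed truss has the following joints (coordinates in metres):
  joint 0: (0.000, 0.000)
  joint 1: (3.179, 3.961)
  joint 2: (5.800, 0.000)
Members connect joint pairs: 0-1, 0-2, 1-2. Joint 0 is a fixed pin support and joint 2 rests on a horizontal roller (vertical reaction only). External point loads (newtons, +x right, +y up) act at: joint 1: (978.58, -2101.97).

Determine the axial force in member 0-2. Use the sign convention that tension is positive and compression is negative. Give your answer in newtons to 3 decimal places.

1204.561

N=3 nodes, M=3 members, R=3 reactions → 2N=6, M+R=6
member 0 (0-1): L=5.0789, (cx,cy)=(0.6259,0.7799)
member 1 (0-2): L=5.8000, (cx,cy)=(1.0000,0.0000)
member 2 (1-2): L=4.7496, (cx,cy)=(0.5518,-0.8340)
solve A·x = −loads:
  F[0-1] = -361.0394 N (compression)
  F[0-2] = +1204.5613 N (tension)
  F[1-2] = -2182.8474 N (compression)
  Rx@0 = -978.5800 N
  Ry@0 = +281.5703 N
  Ry@2 = +1820.3997 N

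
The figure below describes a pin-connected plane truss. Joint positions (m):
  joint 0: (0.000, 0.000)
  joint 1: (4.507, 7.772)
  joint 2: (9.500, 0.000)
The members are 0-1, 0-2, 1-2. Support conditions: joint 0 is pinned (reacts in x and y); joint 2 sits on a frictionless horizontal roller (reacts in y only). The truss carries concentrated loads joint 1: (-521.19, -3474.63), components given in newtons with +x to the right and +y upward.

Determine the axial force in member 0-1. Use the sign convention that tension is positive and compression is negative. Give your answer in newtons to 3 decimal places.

-2603.935

N=3 nodes, M=3 members, R=3 reactions → 2N=6, M+R=6
member 0 (0-1): L=8.9843, (cx,cy)=(0.5017,0.8651)
member 1 (0-2): L=9.5000, (cx,cy)=(1.0000,0.0000)
member 2 (1-2): L=9.2376, (cx,cy)=(0.5405,-0.8413)
solve A·x = −loads:
  F[0-1] = -2603.9351 N (compression)
  F[0-2] = +785.0865 N (tension)
  F[1-2] = -1452.5032 N (compression)
  Rx@0 = +521.1900 N
  Ry@0 = +2252.5807 N
  Ry@2 = +1222.0493 N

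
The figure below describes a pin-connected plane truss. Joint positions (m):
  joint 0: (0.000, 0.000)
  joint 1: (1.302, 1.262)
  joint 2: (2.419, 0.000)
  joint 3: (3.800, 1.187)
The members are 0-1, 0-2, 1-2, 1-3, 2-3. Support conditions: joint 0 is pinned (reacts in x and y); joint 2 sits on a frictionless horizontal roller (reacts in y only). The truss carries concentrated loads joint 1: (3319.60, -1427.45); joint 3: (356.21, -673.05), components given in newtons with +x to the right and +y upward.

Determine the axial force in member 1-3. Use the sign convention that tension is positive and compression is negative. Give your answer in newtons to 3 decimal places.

N=4 nodes, M=5 members, R=3 reactions → 2N=8, M+R=8
member 0 (0-1): L=1.8132, (cx,cy)=(0.7181,0.6960)
member 1 (0-2): L=2.4190, (cx,cy)=(1.0000,0.0000)
member 2 (1-2): L=1.6853, (cx,cy)=(0.6628,-0.7488)
member 3 (1-3): L=2.4991, (cx,cy)=(0.9995,-0.0300)
member 4 (2-3): L=1.8210, (cx,cy)=(0.7584,0.6518)
solve A·x = −loads:
  F[0-1] = +2344.4838 N (tension)
  F[0-2] = +1992.3518 N (tension)
  F[1-2] = -4129.5092 N (compression)
  F[1-3] = +1101.3051 N (tension)
  F[2-3] = -981.8486 N (compression)
  Rx@0 = -3675.8100 N
  Ry@0 = -1631.7391 N
  Ry@2 = +3732.2391 N

1101.305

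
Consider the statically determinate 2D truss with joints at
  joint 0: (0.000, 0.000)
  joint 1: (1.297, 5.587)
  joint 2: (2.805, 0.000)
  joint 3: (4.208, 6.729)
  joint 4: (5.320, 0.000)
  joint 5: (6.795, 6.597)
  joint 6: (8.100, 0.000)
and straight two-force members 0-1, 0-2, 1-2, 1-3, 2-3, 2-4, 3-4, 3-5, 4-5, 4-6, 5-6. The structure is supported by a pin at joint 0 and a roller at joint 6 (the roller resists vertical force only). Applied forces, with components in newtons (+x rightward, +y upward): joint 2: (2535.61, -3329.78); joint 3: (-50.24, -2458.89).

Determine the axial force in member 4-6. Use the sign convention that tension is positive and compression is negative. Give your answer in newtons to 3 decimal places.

N=7 nodes, M=11 members, R=3 reactions → 2N=14, M+R=14
member 0 (0-1): L=5.7356, (cx,cy)=(0.2261,0.9741)
member 1 (0-2): L=2.8050, (cx,cy)=(1.0000,0.0000)
member 2 (1-2): L=5.7869, (cx,cy)=(0.2606,-0.9655)
member 3 (1-3): L=3.1270, (cx,cy)=(0.9309,0.3652)
member 4 (2-3): L=6.8737, (cx,cy)=(0.2041,0.9789)
member 5 (2-4): L=2.5150, (cx,cy)=(1.0000,0.0000)
member 6 (3-4): L=6.8203, (cx,cy)=(0.1630,-0.9866)
member 7 (3-5): L=2.5904, (cx,cy)=(0.9987,-0.0510)
member 8 (4-5): L=6.7599, (cx,cy)=(0.2182,0.9759)
member 9 (4-6): L=2.7800, (cx,cy)=(1.0000,0.0000)
member 10 (5-6): L=6.7248, (cx,cy)=(0.1941,-0.9810)
solve A·x = −loads:
  F[0-1] = -3490.3188 N (compression)
  F[0-2] = +3274.6451 N (tension)
  F[1-2] = +2894.3793 N (tension)
  F[1-3] = -1658.0394 N (compression)
  F[2-3] = +546.9141 N (tension)
  F[2-4] = +1381.6413 N (tension)
  F[3-4] = -2369.6882 N (compression)
  F[3-5] = -996.5736 N (compression)
  F[4-5] = +2395.7054 N (tension)
  F[4-6] = +472.5383 N (tension)
  F[5-6] = -2435.0522 N (compression)
  Rx@0 = -2485.3700 N
  Ry@0 = +3399.9074 N
  Ry@6 = +2388.7626 N

472.538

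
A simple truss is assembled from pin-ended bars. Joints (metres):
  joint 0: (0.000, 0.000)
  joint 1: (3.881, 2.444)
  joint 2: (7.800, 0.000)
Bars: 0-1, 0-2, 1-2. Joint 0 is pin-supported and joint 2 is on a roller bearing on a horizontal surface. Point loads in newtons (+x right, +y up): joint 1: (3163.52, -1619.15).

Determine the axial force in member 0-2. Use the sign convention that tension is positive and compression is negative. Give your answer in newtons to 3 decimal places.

N=3 nodes, M=3 members, R=3 reactions → 2N=6, M+R=6
member 0 (0-1): L=4.5864, (cx,cy)=(0.8462,0.5329)
member 1 (0-2): L=7.8000, (cx,cy)=(1.0000,0.0000)
member 2 (1-2): L=4.6186, (cx,cy)=(0.8485,-0.5292)
solve A·x = −loads:
  F[0-1] = +333.5051 N (tension)
  F[0-2] = +2881.3103 N (tension)
  F[1-2] = -3395.6856 N (compression)
  Rx@0 = -3163.5200 N
  Ry@0 = -177.7172 N
  Ry@2 = +1796.8672 N

2881.310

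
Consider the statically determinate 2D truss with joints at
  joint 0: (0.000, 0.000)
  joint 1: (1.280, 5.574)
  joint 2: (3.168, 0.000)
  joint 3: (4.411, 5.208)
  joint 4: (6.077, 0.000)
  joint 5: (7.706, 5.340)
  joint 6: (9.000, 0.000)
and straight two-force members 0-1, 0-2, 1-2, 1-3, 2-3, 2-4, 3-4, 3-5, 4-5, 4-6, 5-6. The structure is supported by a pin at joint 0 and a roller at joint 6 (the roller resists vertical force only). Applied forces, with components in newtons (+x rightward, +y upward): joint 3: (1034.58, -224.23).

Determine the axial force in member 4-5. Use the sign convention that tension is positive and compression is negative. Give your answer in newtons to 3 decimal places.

N=7 nodes, M=11 members, R=3 reactions → 2N=14, M+R=14
member 0 (0-1): L=5.7191, (cx,cy)=(0.2238,0.9746)
member 1 (0-2): L=3.1680, (cx,cy)=(1.0000,0.0000)
member 2 (1-2): L=5.8851, (cx,cy)=(0.3208,-0.9471)
member 3 (1-3): L=3.1523, (cx,cy)=(0.9932,-0.1161)
member 4 (2-3): L=5.3543, (cx,cy)=(0.2322,0.9727)
member 5 (2-4): L=2.9090, (cx,cy)=(1.0000,0.0000)
member 6 (3-4): L=5.4680, (cx,cy)=(0.3047,-0.9525)
member 7 (3-5): L=3.2976, (cx,cy)=(0.9992,0.0400)
member 8 (4-5): L=5.5829, (cx,cy)=(0.2918,0.9565)
member 9 (4-6): L=2.9230, (cx,cy)=(1.0000,0.0000)
member 10 (5-6): L=5.4945, (cx,cy)=(0.2355,-0.9719)
solve A·x = −loads:
  F[0-1] = +496.9511 N (tension)
  F[0-2] = +923.3563 N (tension)
  F[1-2] = -546.7497 N (compression)
  F[1-3] = +288.5792 N (tension)
  F[2-3] = +532.3952 N (tension)
  F[2-4] = +624.3565 N (tension)
  F[3-4] = -760.4617 N (compression)
  F[3-5] = -392.9719 N (compression)
  F[4-5] = +757.2567 N (tension)
  F[4-6] = +171.7033 N (tension)
  F[5-6] = -729.0816 N (compression)
  Rx@0 = -1034.5800 N
  Ry@0 = -484.3446 N
  Ry@6 = +708.5746 N

757.257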